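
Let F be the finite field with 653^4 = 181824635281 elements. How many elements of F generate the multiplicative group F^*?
There are φ(181824635280) = 47745884160 primitive elements

F_q^* is cyclic of order q - 1 = 181824635280. A cyclic group of order m has exactly φ(m) generators. Here m = 181824635280 = 2^4 · 3 · 5 · 109 · 163 · 42641, so the number of primitive elements is φ(181824635280) = 47745884160.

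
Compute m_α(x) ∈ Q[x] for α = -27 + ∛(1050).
m_α(x) = x^3 + 81x^2 + 2187x + 18633

Set β = α + 27 = ∛(1050), so β^3 = 1050. Then (α + 27)^3 - 1050 = 0, i.e. α is a root of g(x) = (x + 27)^3 - 1050 = x^3 + 81x^2 + 2187x + 18633. Since g(x) = h(x + 27) where h(x) = x^3 - 1050, and h is irreducible over Q (because 1050 is not a perfect cube, so h has no rational root, and a monic cubic with no rational root is irreducible), g is also irreducible (irreducibility is preserved under the substitution x → x + 27). Hence m_α(x) = x^3 + 81x^2 + 2187x + 18633.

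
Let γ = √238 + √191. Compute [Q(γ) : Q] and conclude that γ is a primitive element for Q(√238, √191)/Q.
[Q(γ) : Q] = 4 (equivalently, Q(γ) = Q(√238, √191))

Obviously Q(γ) ⊆ Q(√238, √191), and [Q(√238, √191):Q] = 4 (since 238, 191 are distinct squarefree integers > 1 with 45458 not a perfect square). To show equality we compute the minimal polynomial of γ. From γ = √238 + √191: γ^2 = 238 + 2√(45458) + 191 = 429 + 2√(45458), so γ^2 - 429 = 2√(45458); squaring, (γ^2 - 429)^2 = 4·45458, i.e. γ^4 - 858γ^2 + 184041 - 181832 = 0, i.e. γ^4 - 858γ^2 + 2209 = 0. So γ is a root of x^4 - 858x^2 + 2209. This polynomial is irreducible over Q: it has no rational root (each ±√238 ± √191 is irrational), and any factorization into two quadratics over Q would force √(45458) ∈ Q (pairing opposite roots) or √238, √191 ∈ Q (other pairings), all impossible. Hence [Q(γ):Q] = 4 = [Q(√238, √191):Q], so Q(γ) = Q(√238, √191).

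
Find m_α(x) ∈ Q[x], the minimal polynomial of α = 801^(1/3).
m_α(x) = x^3 - 801

α satisfies α^3 = 801, so x^3 - 801 annihilates α. By the rational root test, a rational root p/q (in lowest terms) of x^3 - 801 would satisfy p^3 = 801 q^3, forcing q = 1 and p^3 = 801; but 801 is not a perfect cube, contradiction. A monic cubic over Q with no rational root is irreducible (any nontrivial factorization would include a linear factor). Hence x^3 - 801 is the minimal polynomial of α, and in particular [Q(α):Q] = 3.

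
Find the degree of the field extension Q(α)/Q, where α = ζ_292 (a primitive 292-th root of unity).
[Q(α):Q] = 144

The minimal polynomial of ζ_292 over Q is the 292-th cyclotomic polynomial Φ_292(x), which is irreducible over Q and has degree φ(292) = 144. Hence [Q(α):Q] = φ(292) = 144.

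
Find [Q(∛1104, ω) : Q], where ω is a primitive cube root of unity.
[Q(∛1104, ω) : Q] = 6

[Q(∛1104):Q] = 3 (min poly x^3 - 1104, irreducible since 1104 is not a perfect cube). [Q(ω):Q] = 2 (min poly x^2 + x + 1). Since Q(∛1104) ⊂ R and ω ∉ R, we have ω ∉ Q(∛1104), so x^2 + x + 1 remains irreducible over Q(∛1104) and [Q(∛1104, ω) : Q(∛1104)] = 2. By the tower law, [Q(∛1104, ω) : Q] = 3 · 2 = 6. (In fact Q(∛1104, ω) is the splitting field of x^3 - 1104 over Q.)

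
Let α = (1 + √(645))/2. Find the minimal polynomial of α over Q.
m_α(x) = x^2 - x - 161

From 2α - 1 = √(645), squaring gives (2α - 1)^2 = 645, i.e. 4α^2 - 4α + 1 = 645, so α^2 - α + (1 - 645)/4 = 0. Since 645 ≡ 1 (mod 4), (1 - 645)/4 = -161 ∈ Z. The polynomial x^2 - x - 161 has discriminant 1 - 4·(-161) = 645, which is not a perfect square in Q (d = 645 is squarefree and ≠ 1), so x^2 - x - 161 is irreducible over Q. It is the minimal polynomial of α.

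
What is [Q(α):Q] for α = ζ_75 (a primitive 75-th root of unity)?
[Q(α):Q] = 40

The minimal polynomial of ζ_75 over Q is the 75-th cyclotomic polynomial Φ_75(x), which is irreducible over Q and has degree φ(75) = 40. Hence [Q(α):Q] = φ(75) = 40.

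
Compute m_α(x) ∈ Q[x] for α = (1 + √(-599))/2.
m_α(x) = x^2 - x + 150

From 2α - 1 = √(-599), squaring gives (2α - 1)^2 = -599, i.e. 4α^2 - 4α + 1 = -599, so α^2 - α + (1 + 599)/4 = 0. Since -599 ≡ 1 (mod 4), (1 + 599)/4 = 150 ∈ Z. The polynomial x^2 - x + 150 has discriminant 1 - 4·(150) = -599, which is not a perfect square in Q (d = -599 is squarefree and ≠ 1), so x^2 - x + 150 is irreducible over Q. It is the minimal polynomial of α.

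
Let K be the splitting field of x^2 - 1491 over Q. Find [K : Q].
[K : Q] = 2

f(x) = x^2 - 1491 factors as (x - √1491)(x + √1491). The splitting field is K = Q(√1491). Since 1491 is squarefree and > 1, it is not a perfect square, so x^2 - 1491 is irreducible over Q and [Q(√1491) : Q] = 2. Hence [K : Q] = 2.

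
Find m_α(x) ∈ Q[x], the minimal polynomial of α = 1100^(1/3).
m_α(x) = x^3 - 1100

α satisfies α^3 = 1100, so x^3 - 1100 annihilates α. By the rational root test, a rational root p/q (in lowest terms) of x^3 - 1100 would satisfy p^3 = 1100 q^3, forcing q = 1 and p^3 = 1100; but 1100 is not a perfect cube, contradiction. A monic cubic over Q with no rational root is irreducible (any nontrivial factorization would include a linear factor). Hence x^3 - 1100 is the minimal polynomial of α, and in particular [Q(α):Q] = 3.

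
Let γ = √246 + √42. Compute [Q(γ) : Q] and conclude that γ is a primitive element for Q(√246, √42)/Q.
[Q(γ) : Q] = 4 (equivalently, Q(γ) = Q(√246, √42))

Obviously Q(γ) ⊆ Q(√246, √42), and [Q(√246, √42):Q] = 4 (since 246, 42 are distinct squarefree integers > 1 with 10332 not a perfect square). To show equality we compute the minimal polynomial of γ. From γ = √246 + √42: γ^2 = 246 + 2√(10332) + 42 = 288 + 2√(10332), so γ^2 - 288 = 2√(10332); squaring, (γ^2 - 288)^2 = 4·10332, i.e. γ^4 - 576γ^2 + 82944 - 41328 = 0, i.e. γ^4 - 576γ^2 + 41616 = 0. So γ is a root of x^4 - 576x^2 + 41616. This polynomial is irreducible over Q: it has no rational root (each ±√246 ± √42 is irrational), and any factorization into two quadratics over Q would force √(10332) ∈ Q (pairing opposite roots) or √246, √42 ∈ Q (other pairings), all impossible. Hence [Q(γ):Q] = 4 = [Q(√246, √42):Q], so Q(γ) = Q(√246, √42).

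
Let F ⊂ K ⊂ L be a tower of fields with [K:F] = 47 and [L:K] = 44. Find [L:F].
[L:F] = 2068

The tower law says that for any tower of field extensions F ⊂ K ⊂ L with finite degrees, [L:F] = [L:K] · [K:F]. Here this gives [L:F] = 44 · 47 = 2068.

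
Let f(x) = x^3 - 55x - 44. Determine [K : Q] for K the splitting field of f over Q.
[K : Q] = 6

By the rational root test, any rational root of the monic integer polynomial f(x) = x^3 - 55x - 44 must be an integer dividing the constant term -44, i.e. one of ±{1, 2, 4, 11, 22, 44}. Evaluating: f(1) = -98, f(-1) = 10, f(2) = -146, f(-2) = 58, f(4) = -200, f(-4) = 112, f(11) = 682, f(-11) = -770, f(22) = 9394, f(-22) = -9482, f(44) = 82720, f(-44) = -82808; none is 0, so f has no rational root and is therefore irreducible over Q (a cubic with no linear factor over a field is irreducible). For an irreducible cubic, the Galois group is A_3 or S_3 according as the discriminant disc(f) = -4a^3 - 27b^2 = -4·(-55)^3 - 27·(-44)^2 = 613228 is or is not a square in Q. Here disc(f) = 613228 is not a perfect square in Q, so the Galois group of f over Q is not contained in A_3 and must be all of S_3. The splitting field has degree |S_3| = 6 over Q, so [K : Q] = 6.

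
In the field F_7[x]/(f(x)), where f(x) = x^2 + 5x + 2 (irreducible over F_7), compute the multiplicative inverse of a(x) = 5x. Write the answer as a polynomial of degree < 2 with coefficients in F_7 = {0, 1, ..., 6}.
a(x)^(-1) ≡ 2x + 3 (mod f(x))

Since f is irreducible over F_7, F_7[x]/(f) is a field and a(x) ≠ 0 has an inverse. Apply the extended Euclidean algorithm to f(x) and a(x) in F_7[x]: f(x) = (3x + 1)·a(x) + (2). The last nonzero remainder is the constant 2 = gcd(f, a) in F_7. Back-substituting through the division chain expresses 2 = s(x)·a(x) + t(x)·f(x) with s(x) ≡ 4x + 6 (mod f), so (4x + 6)·a(x) ≡ 2 (mod f). Multiplying by 2^(-1) ≡ 4 in F_7 gives a(x)^(-1) ≡ 4·(4x + 6) ≡ 2x + 3 (mod f). Check: (5x)·(2x + 3) = 3x^2 + x ≡ 1 (mod x^2 + 5x + 2).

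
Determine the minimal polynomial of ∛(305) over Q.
m_α(x) = x^3 - 305

α satisfies α^3 = 305, so x^3 - 305 annihilates α. By the rational root test, a rational root p/q (in lowest terms) of x^3 - 305 would satisfy p^3 = 305 q^3, forcing q = 1 and p^3 = 305; but 305 is not a perfect cube, contradiction. A monic cubic over Q with no rational root is irreducible (any nontrivial factorization would include a linear factor). Hence x^3 - 305 is the minimal polynomial of α, and in particular [Q(α):Q] = 3.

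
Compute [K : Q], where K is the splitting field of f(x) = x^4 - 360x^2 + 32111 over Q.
[K : Q] = 4

Solving the quadratic in x^2: x^2 = (360 ± √(360^2 - 4·32111))/2 = (360 ± √1156)/2 = (360 ± 34)/2, giving x^2 = 197 or x^2 = 163. So f(x) = (x^2 - 197)(x^2 - 163) and the roots of f are ±√197, ±√163. Hence the splitting field is K = Q(√197, √163). Since 197 and 163 are distinct squarefree integers > 1, their product 32111 is not a perfect square, so √163 ∉ Q(√197). By the tower law [K:Q] = [Q(√197,√163):Q(√197)] · [Q(√197):Q] = 2 · 2 = 4.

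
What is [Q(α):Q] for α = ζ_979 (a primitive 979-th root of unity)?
[Q(α):Q] = 880

The minimal polynomial of ζ_979 over Q is the 979-th cyclotomic polynomial Φ_979(x), which is irreducible over Q and has degree φ(979) = 880. Hence [Q(α):Q] = φ(979) = 880.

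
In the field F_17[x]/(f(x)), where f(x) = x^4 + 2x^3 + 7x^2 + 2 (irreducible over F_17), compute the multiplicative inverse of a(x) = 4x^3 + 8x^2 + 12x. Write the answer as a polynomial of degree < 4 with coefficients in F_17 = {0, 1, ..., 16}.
a(x)^(-1) ≡ 14x^3 + 3x^2 + 7x + 2 (mod f(x))

Since f is irreducible over F_17, F_17[x]/(f) is a field and a(x) ≠ 0 has an inverse. Apply the extended Euclidean algorithm to f(x) and a(x) in F_17[x]: f(x) = (13x)·a(x) + (4x^2 + 2);  a(x) = (x + 2)·(4x^2 + 2) + (10x + 13);  (4x^2 + 2) = (14x + 9)·(10x + 13) + (4). The last nonzero remainder is the constant 4 = gcd(f, a) in F_17. Back-substituting through the division chain expresses 4 = s(x)·a(x) + t(x)·f(x) with s(x) ≡ 5x^3 + 12x^2 + 11x + 8 (mod f), so (5x^3 + 12x^2 + 11x + 8)·a(x) ≡ 4 (mod f). Multiplying by 4^(-1) ≡ 13 in F_17 gives a(x)^(-1) ≡ 13·(5x^3 + 12x^2 + 11x + 8) ≡ 14x^3 + 3x^2 + 7x + 2 (mod f). Check: (4x^3 + 8x^2 + 12x)·(14x^3 + 3x^2 + 7x + 2) = 5x^6 + 5x^5 + 16x^4 + 15x^3 + 15x^2 + 7x ≡ 1 (mod x^4 + 2x^3 + 7x^2 + 2).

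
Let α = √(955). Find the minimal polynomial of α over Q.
m_α(x) = x^2 - 955

α satisfies α^2 - 955 = 0, so x^2 - 955 annihilates α. Since d = 955 is squarefree and ≠ 1, it is not a perfect square in Q, so x^2 - 955 has no rational root and is therefore irreducible over Q (a degree-2 polynomial over a field is irreducible iff it has no root). Hence m_α(x) = x^2 - 955.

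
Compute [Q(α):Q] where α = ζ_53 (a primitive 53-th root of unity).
[Q(α):Q] = 52

The minimal polynomial of ζ_53 over Q is the 53-th cyclotomic polynomial Φ_53(x), which is irreducible over Q and has degree φ(53) = 52. Hence [Q(α):Q] = φ(53) = 52.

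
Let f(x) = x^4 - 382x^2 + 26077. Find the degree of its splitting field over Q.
[K : Q] = 4

Solving the quadratic in x^2: x^2 = (382 ± √(382^2 - 4·26077))/2 = (382 ± √41616)/2 = (382 ± 204)/2, giving x^2 = 89 or x^2 = 293. So f(x) = (x^2 - 89)(x^2 - 293) and the roots of f are ±√89, ±√293. Hence the splitting field is K = Q(√89, √293). Since 89 and 293 are distinct squarefree integers > 1, their product 26077 is not a perfect square, so √293 ∉ Q(√89). By the tower law [K:Q] = [Q(√89,√293):Q(√89)] · [Q(√89):Q] = 2 · 2 = 4.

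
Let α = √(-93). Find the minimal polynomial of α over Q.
m_α(x) = x^2 + 93

α satisfies α^2 + 93 = 0, so x^2 + 93 annihilates α. Since d = -93 is squarefree and ≠ 1, it is not a perfect square in Q, so x^2 + 93 has no rational root and is therefore irreducible over Q (a degree-2 polynomial over a field is irreducible iff it has no root). Hence m_α(x) = x^2 + 93.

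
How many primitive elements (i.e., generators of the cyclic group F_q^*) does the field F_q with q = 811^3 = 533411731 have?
There are φ(533411730) = 134369280 primitive elements

F_q^* is cyclic of order q - 1 = 533411730. A cyclic group of order m has exactly φ(m) generators. Here m = 533411730 = 2 · 3^5 · 5 · 31 · 73 · 97, so the number of primitive elements is φ(533411730) = 134369280.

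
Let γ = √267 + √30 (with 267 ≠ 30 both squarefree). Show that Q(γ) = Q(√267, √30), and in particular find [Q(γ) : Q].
[Q(γ) : Q] = 4 (equivalently, Q(γ) = Q(√267, √30))

Obviously Q(γ) ⊆ Q(√267, √30), and [Q(√267, √30):Q] = 4 (since 267, 30 are distinct squarefree integers > 1 with 8010 not a perfect square). To show equality we compute the minimal polynomial of γ. From γ = √267 + √30: γ^2 = 267 + 2√(8010) + 30 = 297 + 2√(8010), so γ^2 - 297 = 2√(8010); squaring, (γ^2 - 297)^2 = 4·8010, i.e. γ^4 - 594γ^2 + 88209 - 32040 = 0, i.e. γ^4 - 594γ^2 + 56169 = 0. So γ is a root of x^4 - 594x^2 + 56169. This polynomial is irreducible over Q: it has no rational root (each ±√267 ± √30 is irrational), and any factorization into two quadratics over Q would force √(8010) ∈ Q (pairing opposite roots) or √267, √30 ∈ Q (other pairings), all impossible. Hence [Q(γ):Q] = 4 = [Q(√267, √30):Q], so Q(γ) = Q(√267, √30).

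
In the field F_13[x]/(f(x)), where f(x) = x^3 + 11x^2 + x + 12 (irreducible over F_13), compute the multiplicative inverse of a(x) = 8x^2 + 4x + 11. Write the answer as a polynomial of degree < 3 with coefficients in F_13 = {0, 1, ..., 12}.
a(x)^(-1) ≡ 5x^2 + 3x + 3 (mod f(x))

Since f is irreducible over F_13, F_13[x]/(f) is a field and a(x) ≠ 0 has an inverse. Apply the extended Euclidean algorithm to f(x) and a(x) in F_13[x]: f(x) = (5x + 7)·a(x) + (9x);  a(x) = (11x + 12)·(9x) + (11). The last nonzero remainder is the constant 11 = gcd(f, a) in F_13. Back-substituting through the division chain expresses 11 = s(x)·a(x) + t(x)·f(x) with s(x) ≡ 3x^2 + 7x + 7 (mod f), so (3x^2 + 7x + 7)·a(x) ≡ 11 (mod f). Multiplying by 11^(-1) ≡ 6 in F_13 gives a(x)^(-1) ≡ 6·(3x^2 + 7x + 7) ≡ 5x^2 + 3x + 3 (mod f). Check: (8x^2 + 4x + 11)·(5x^2 + 3x + 3) = x^4 + 5x^3 + 6x + 7 ≡ 1 (mod x^3 + 11x^2 + x + 12).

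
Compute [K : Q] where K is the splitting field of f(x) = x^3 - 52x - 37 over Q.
[K : Q] = 6

By the rational root test, any rational root of the monic integer polynomial f(x) = x^3 - 52x - 37 must be an integer dividing the constant term -37, i.e. one of ±{1, 37}. Evaluating: f(1) = -88, f(-1) = 14, f(37) = 48692, f(-37) = -48766; none is 0, so f has no rational root and is therefore irreducible over Q (a cubic with no linear factor over a field is irreducible). For an irreducible cubic, the Galois group is A_3 or S_3 according as the discriminant disc(f) = -4a^3 - 27b^2 = -4·(-52)^3 - 27·(-37)^2 = 525469 is or is not a square in Q. Here disc(f) = 525469 is not a perfect square in Q, so the Galois group of f over Q is not contained in A_3 and must be all of S_3. The splitting field has degree |S_3| = 6 over Q, so [K : Q] = 6.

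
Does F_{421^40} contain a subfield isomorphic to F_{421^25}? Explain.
No: F_{421^25} is not a subfield of F_{421^40}

F_{p^m} embeds in F_{p^n} iff m | n. Here 25 ∤ 40 (since 40 = 1·25 + 15 with remainder 15 ≠ 0), so F_{421^25} is not a subfield of F_{421^40}. Equivalently: if it were, the tower law would give 25 = [F_{421^25}:F_421] dividing [F_{421^40}:F_421] = 40, contradiction.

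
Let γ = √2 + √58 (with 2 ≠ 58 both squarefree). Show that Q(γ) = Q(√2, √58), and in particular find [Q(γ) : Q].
[Q(γ) : Q] = 4 (equivalently, Q(γ) = Q(√2, √58))

Obviously Q(γ) ⊆ Q(√2, √58), and [Q(√2, √58):Q] = 4 (since 2, 58 are distinct squarefree integers > 1 with 116 not a perfect square). To show equality we compute the minimal polynomial of γ. From γ = √2 + √58: γ^2 = 2 + 2√(116) + 58 = 60 + 2√(116), so γ^2 - 60 = 2√(116); squaring, (γ^2 - 60)^2 = 4·116, i.e. γ^4 - 120γ^2 + 3600 - 464 = 0, i.e. γ^4 - 120γ^2 + 3136 = 0. So γ is a root of x^4 - 120x^2 + 3136. This polynomial is irreducible over Q: it has no rational root (each ±√2 ± √58 is irrational), and any factorization into two quadratics over Q would force √(116) ∈ Q (pairing opposite roots) or √2, √58 ∈ Q (other pairings), all impossible. Hence [Q(γ):Q] = 4 = [Q(√2, √58):Q], so Q(γ) = Q(√2, √58).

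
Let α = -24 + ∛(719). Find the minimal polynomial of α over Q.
m_α(x) = x^3 + 72x^2 + 1728x + 13105

Set β = α + 24 = ∛(719), so β^3 = 719. Then (α + 24)^3 - 719 = 0, i.e. α is a root of g(x) = (x + 24)^3 - 719 = x^3 + 72x^2 + 1728x + 13105. Since g(x) = h(x + 24) where h(x) = x^3 - 719, and h is irreducible over Q (because 719 is not a perfect cube, so h has no rational root, and a monic cubic with no rational root is irreducible), g is also irreducible (irreducibility is preserved under the substitution x → x + 24). Hence m_α(x) = x^3 + 72x^2 + 1728x + 13105.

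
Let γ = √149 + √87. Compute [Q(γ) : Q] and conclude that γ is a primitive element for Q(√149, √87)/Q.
[Q(γ) : Q] = 4 (equivalently, Q(γ) = Q(√149, √87))

Obviously Q(γ) ⊆ Q(√149, √87), and [Q(√149, √87):Q] = 4 (since 149, 87 are distinct squarefree integers > 1 with 12963 not a perfect square). To show equality we compute the minimal polynomial of γ. From γ = √149 + √87: γ^2 = 149 + 2√(12963) + 87 = 236 + 2√(12963), so γ^2 - 236 = 2√(12963); squaring, (γ^2 - 236)^2 = 4·12963, i.e. γ^4 - 472γ^2 + 55696 - 51852 = 0, i.e. γ^4 - 472γ^2 + 3844 = 0. So γ is a root of x^4 - 472x^2 + 3844. This polynomial is irreducible over Q: it has no rational root (each ±√149 ± √87 is irrational), and any factorization into two quadratics over Q would force √(12963) ∈ Q (pairing opposite roots) or √149, √87 ∈ Q (other pairings), all impossible. Hence [Q(γ):Q] = 4 = [Q(√149, √87):Q], so Q(γ) = Q(√149, √87).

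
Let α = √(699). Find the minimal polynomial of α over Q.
m_α(x) = x^2 - 699

α satisfies α^2 - 699 = 0, so x^2 - 699 annihilates α. Since d = 699 is squarefree and ≠ 1, it is not a perfect square in Q, so x^2 - 699 has no rational root and is therefore irreducible over Q (a degree-2 polynomial over a field is irreducible iff it has no root). Hence m_α(x) = x^2 - 699.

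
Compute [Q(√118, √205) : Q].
[Q(√118, √205) : Q] = 4

[Q(√118):Q] = 2 (min poly x^2 - 118, irreducible since 118 is squarefree > 1). For the top step, suppose √205 ∈ Q(√118), say √205 = c + d√118 with c, d ∈ Q. Squaring: 205 = c^2 + 118d^2 + 2cd√118. Since √118 ∉ Q this forces 2cd = 0. If d = 0 then √205 = c ∈ Q, contradicting 205 squarefree > 1. If c = 0 then 205 = 118d^2, so 118·205 = (118d)^2 is a perfect square in Q — but 118·205 = 24190 is not a perfect square (since 118 and 205 are distinct squarefree integers). Contradiction. Hence √205 ∉ Q(√118), so x^2 - 205 stays irreducible over Q(√118) and [Q(√118, √205) : Q(√118)] = 2. By the tower law, [Q(√118, √205) : Q] = 2 · 2 = 4.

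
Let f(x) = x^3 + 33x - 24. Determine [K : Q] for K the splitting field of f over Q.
[K : Q] = 6

By the rational root test, any rational root of the monic integer polynomial f(x) = x^3 + 33x - 24 must be an integer dividing the constant term -24, i.e. one of ±{1, 2, 3, 4, 6, 8, 12, 24}. Evaluating: f(1) = 10, f(-1) = -58, f(2) = 50, f(-2) = -98, f(3) = 102, f(-3) = -150, f(4) = 172, f(-4) = -220, f(6) = 390, f(-6) = -438, f(8) = 752, f(-8) = -800, f(12) = 2100, f(-12) = -2148, f(24) = 14592, f(-24) = -14640; none is 0, so f has no rational root and is therefore irreducible over Q (a cubic with no linear factor over a field is irreducible). For an irreducible cubic, the Galois group is A_3 or S_3 according as the discriminant disc(f) = -4a^3 - 27b^2 = -4·(33)^3 - 27·(-24)^2 = -159300 is or is not a square in Q. Here disc(f) = -159300 is not a perfect square in Q, so the Galois group of f over Q is not contained in A_3 and must be all of S_3. The splitting field has degree |S_3| = 6 over Q, so [K : Q] = 6.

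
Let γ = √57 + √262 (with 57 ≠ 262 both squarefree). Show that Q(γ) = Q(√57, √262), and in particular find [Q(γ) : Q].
[Q(γ) : Q] = 4 (equivalently, Q(γ) = Q(√57, √262))

Obviously Q(γ) ⊆ Q(√57, √262), and [Q(√57, √262):Q] = 4 (since 57, 262 are distinct squarefree integers > 1 with 14934 not a perfect square). To show equality we compute the minimal polynomial of γ. From γ = √57 + √262: γ^2 = 57 + 2√(14934) + 262 = 319 + 2√(14934), so γ^2 - 319 = 2√(14934); squaring, (γ^2 - 319)^2 = 4·14934, i.e. γ^4 - 638γ^2 + 101761 - 59736 = 0, i.e. γ^4 - 638γ^2 + 42025 = 0. So γ is a root of x^4 - 638x^2 + 42025. This polynomial is irreducible over Q: it has no rational root (each ±√57 ± √262 is irrational), and any factorization into two quadratics over Q would force √(14934) ∈ Q (pairing opposite roots) or √57, √262 ∈ Q (other pairings), all impossible. Hence [Q(γ):Q] = 4 = [Q(√57, √262):Q], so Q(γ) = Q(√57, √262).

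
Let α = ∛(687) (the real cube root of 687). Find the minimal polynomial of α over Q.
m_α(x) = x^3 - 687

α satisfies α^3 = 687, so x^3 - 687 annihilates α. By the rational root test, a rational root p/q (in lowest terms) of x^3 - 687 would satisfy p^3 = 687 q^3, forcing q = 1 and p^3 = 687; but 687 is not a perfect cube, contradiction. A monic cubic over Q with no rational root is irreducible (any nontrivial factorization would include a linear factor). Hence x^3 - 687 is the minimal polynomial of α, and in particular [Q(α):Q] = 3.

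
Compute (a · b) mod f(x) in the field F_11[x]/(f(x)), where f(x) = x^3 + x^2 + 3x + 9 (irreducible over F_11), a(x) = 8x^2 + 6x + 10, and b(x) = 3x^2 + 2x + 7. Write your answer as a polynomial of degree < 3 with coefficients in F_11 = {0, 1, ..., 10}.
a · b ≡ 5x^2 + 3x + 2 (mod f(x))

Multiply in F_11[x]: a(x)·b(x) = (8x^2 + 6x + 10)·(3x^2 + 2x + 7) = 2x^4 + x^3 + 10x^2 + 7x + 4. This has degree ≥ 3, so divide by f(x) over F_11: 2x^4 + x^3 + 10x^2 + 7x + 4 = (2x + 10)·(x^3 + x^2 + 3x + 9) + (5x^2 + 3x + 2). Hence a·b ≡ 5x^2 + 3x + 2 (mod f). (F_11[x]/(f) is a field with 11^3 = 1331 elements since f is irreducible of degree 3.)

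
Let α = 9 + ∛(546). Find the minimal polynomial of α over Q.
m_α(x) = x^3 - 27x^2 + 243x - 1275

Set β = α - 9 = ∛(546), so β^3 = 546. Then (α - 9)^3 - 546 = 0, i.e. α is a root of g(x) = (x - 9)^3 - 546 = x^3 - 27x^2 + 243x - 1275. Since g(x) = h(x - 9) where h(x) = x^3 - 546, and h is irreducible over Q (because 546 is not a perfect cube, so h has no rational root, and a monic cubic with no rational root is irreducible), g is also irreducible (irreducibility is preserved under the substitution x → x - 9). Hence m_α(x) = x^3 - 27x^2 + 243x - 1275.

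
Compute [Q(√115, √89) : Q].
[Q(√115, √89) : Q] = 4

[Q(√115):Q] = 2 (min poly x^2 - 115, irreducible since 115 is squarefree > 1). For the top step, suppose √89 ∈ Q(√115), say √89 = c + d√115 with c, d ∈ Q. Squaring: 89 = c^2 + 115d^2 + 2cd√115. Since √115 ∉ Q this forces 2cd = 0. If d = 0 then √89 = c ∈ Q, contradicting 89 squarefree > 1. If c = 0 then 89 = 115d^2, so 115·89 = (115d)^2 is a perfect square in Q — but 115·89 = 10235 is not a perfect square (since 115 and 89 are distinct squarefree integers). Contradiction. Hence √89 ∉ Q(√115), so x^2 - 89 stays irreducible over Q(√115) and [Q(√115, √89) : Q(√115)] = 2. By the tower law, [Q(√115, √89) : Q] = 2 · 2 = 4.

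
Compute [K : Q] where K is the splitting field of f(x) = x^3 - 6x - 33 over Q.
[K : Q] = 6

By the rational root test, any rational root of the monic integer polynomial f(x) = x^3 - 6x - 33 must be an integer dividing the constant term -33, i.e. one of ±{1, 3, 11, 33}. Evaluating: f(1) = -38, f(-1) = -28, f(3) = -24, f(-3) = -42, f(11) = 1232, f(-11) = -1298, f(33) = 35706, f(-33) = -35772; none is 0, so f has no rational root and is therefore irreducible over Q (a cubic with no linear factor over a field is irreducible). For an irreducible cubic, the Galois group is A_3 or S_3 according as the discriminant disc(f) = -4a^3 - 27b^2 = -4·(-6)^3 - 27·(-33)^2 = -28539 is or is not a square in Q. Here disc(f) = -28539 is not a perfect square in Q, so the Galois group of f over Q is not contained in A_3 and must be all of S_3. The splitting field has degree |S_3| = 6 over Q, so [K : Q] = 6.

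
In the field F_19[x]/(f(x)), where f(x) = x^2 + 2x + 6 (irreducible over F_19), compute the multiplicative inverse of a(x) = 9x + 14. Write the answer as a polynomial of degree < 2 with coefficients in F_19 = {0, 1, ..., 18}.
a(x)^(-1) ≡ 4x + 6 (mod f(x))

Since f is irreducible over F_19, F_19[x]/(f) is a field and a(x) ≠ 0 has an inverse. Apply the extended Euclidean algorithm to f(x) and a(x) in F_19[x]: f(x) = (17x + 16)·a(x) + (10). The last nonzero remainder is the constant 10 = gcd(f, a) in F_19. Back-substituting through the division chain expresses 10 = s(x)·a(x) + t(x)·f(x) with s(x) ≡ 2x + 3 (mod f), so (2x + 3)·a(x) ≡ 10 (mod f). Multiplying by 10^(-1) ≡ 2 in F_19 gives a(x)^(-1) ≡ 2·(2x + 3) ≡ 4x + 6 (mod f). Check: (9x + 14)·(4x + 6) = 17x^2 + 15x + 8 ≡ 1 (mod x^2 + 2x + 6).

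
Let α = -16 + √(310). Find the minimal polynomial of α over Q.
m_α(x) = x^2 + 32x - 54

From α + 16 = √(310), squaring gives (α + 16)^2 = 310, i.e. α^2 + 32α + 256 = 310, so α^2 + 32α - 54 = 0. The discriminant of x^2 + 32x - 54 is (32)^2 - 4·(-54) = 1024 + 216 = 1240, and 4·(310) is not a perfect square in Q since 310 is squarefree and ≠ 1. Hence x^2 + 32x - 54 is irreducible over Q and is the minimal polynomial of α.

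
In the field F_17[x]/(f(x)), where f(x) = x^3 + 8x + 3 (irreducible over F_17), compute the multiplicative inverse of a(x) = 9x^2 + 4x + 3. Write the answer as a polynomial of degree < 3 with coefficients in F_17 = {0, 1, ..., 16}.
a(x)^(-1) ≡ 14x^2 + 11 (mod f(x))

Since f is irreducible over F_17, F_17[x]/(f) is a field and a(x) ≠ 0 has an inverse. Apply the extended Euclidean algorithm to f(x) and a(x) in F_17[x]: f(x) = (2x + 1)·a(x) + (15x);  a(x) = (4x + 15)·(15x) + (3). The last nonzero remainder is the constant 3 = gcd(f, a) in F_17. Back-substituting through the division chain expresses 3 = s(x)·a(x) + t(x)·f(x) with s(x) ≡ 8x^2 + 16 (mod f), so (8x^2 + 16)·a(x) ≡ 3 (mod f). Multiplying by 3^(-1) ≡ 6 in F_17 gives a(x)^(-1) ≡ 6·(8x^2 + 16) ≡ 14x^2 + 11 (mod f). Check: (9x^2 + 4x + 3)·(14x^2 + 11) = 7x^4 + 5x^3 + 5x^2 + 10x + 16 ≡ 1 (mod x^3 + 8x + 3).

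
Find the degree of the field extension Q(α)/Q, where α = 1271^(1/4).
[Q(α):Q] = 4

α is a root of x^4 - 1271. By Eisenstein's criterion at the prime p = 31 (which divides the constant term 1271 but p^2 = 961 does not, since 1271 is squarefree), x^4 - 1271 is irreducible over Q. Hence [Q(α):Q] = 4.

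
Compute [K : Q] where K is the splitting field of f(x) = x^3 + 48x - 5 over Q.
[K : Q] = 6

By the rational root test, any rational root of the monic integer polynomial f(x) = x^3 + 48x - 5 must be an integer dividing the constant term -5, i.e. one of ±{1, 5}. Evaluating: f(1) = 44, f(-1) = -54, f(5) = 360, f(-5) = -370; none is 0, so f has no rational root and is therefore irreducible over Q (a cubic with no linear factor over a field is irreducible). For an irreducible cubic, the Galois group is A_3 or S_3 according as the discriminant disc(f) = -4a^3 - 27b^2 = -4·(48)^3 - 27·(-5)^2 = -443043 is or is not a square in Q. Here disc(f) = -443043 is not a perfect square in Q, so the Galois group of f over Q is not contained in A_3 and must be all of S_3. The splitting field has degree |S_3| = 6 over Q, so [K : Q] = 6.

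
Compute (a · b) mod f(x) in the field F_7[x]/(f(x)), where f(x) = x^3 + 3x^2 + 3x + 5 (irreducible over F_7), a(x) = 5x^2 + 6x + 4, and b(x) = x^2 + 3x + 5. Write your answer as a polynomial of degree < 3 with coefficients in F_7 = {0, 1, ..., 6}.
a · b ≡ 6x + 4 (mod f(x))

Multiply in F_7[x]: a(x)·b(x) = (5x^2 + 6x + 4)·(x^2 + 3x + 5) = 5x^4 + 5x^2 + 6. This has degree ≥ 3, so divide by f(x) over F_7: 5x^4 + 5x^2 + 6 = (5x + 6)·(x^3 + 3x^2 + 3x + 5) + (6x + 4). Hence a·b ≡ 6x + 4 (mod f). (F_7[x]/(f) is a field with 7^3 = 343 elements since f is irreducible of degree 3.)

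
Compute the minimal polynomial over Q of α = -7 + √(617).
m_α(x) = x^2 + 14x - 568

From α + 7 = √(617), squaring gives (α + 7)^2 = 617, i.e. α^2 + 14α + 49 = 617, so α^2 + 14α - 568 = 0. The discriminant of x^2 + 14x - 568 is (14)^2 - 4·(-568) = 196 + 2272 = 2468, and 4·(617) is not a perfect square in Q since 617 is squarefree and ≠ 1. Hence x^2 + 14x - 568 is irreducible over Q and is the minimal polynomial of α.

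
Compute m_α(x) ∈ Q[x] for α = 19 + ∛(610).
m_α(x) = x^3 - 57x^2 + 1083x - 7469

Set β = α - 19 = ∛(610), so β^3 = 610. Then (α - 19)^3 - 610 = 0, i.e. α is a root of g(x) = (x - 19)^3 - 610 = x^3 - 57x^2 + 1083x - 7469. Since g(x) = h(x - 19) where h(x) = x^3 - 610, and h is irreducible over Q (because 610 is not a perfect cube, so h has no rational root, and a monic cubic with no rational root is irreducible), g is also irreducible (irreducibility is preserved under the substitution x → x - 19). Hence m_α(x) = x^3 - 57x^2 + 1083x - 7469.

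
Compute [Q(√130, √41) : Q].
[Q(√130, √41) : Q] = 4

[Q(√130):Q] = 2 (min poly x^2 - 130, irreducible since 130 is squarefree > 1). For the top step, suppose √41 ∈ Q(√130), say √41 = c + d√130 with c, d ∈ Q. Squaring: 41 = c^2 + 130d^2 + 2cd√130. Since √130 ∉ Q this forces 2cd = 0. If d = 0 then √41 = c ∈ Q, contradicting 41 squarefree > 1. If c = 0 then 41 = 130d^2, so 130·41 = (130d)^2 is a perfect square in Q — but 130·41 = 5330 is not a perfect square (since 130 and 41 are distinct squarefree integers). Contradiction. Hence √41 ∉ Q(√130), so x^2 - 41 stays irreducible over Q(√130) and [Q(√130, √41) : Q(√130)] = 2. By the tower law, [Q(√130, √41) : Q] = 2 · 2 = 4.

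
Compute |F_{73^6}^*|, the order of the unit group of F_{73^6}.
|F_{73^6}^*| = 151334226288

F_{73^6} has 73^6 = 151334226289 elements; its multiplicative group consists of all nonzero elements, so |F_{73^6}^*| = 151334226289 - 1 = 151334226288. (It is cyclic since any finite subgroup of the multiplicative group of a field is cyclic.)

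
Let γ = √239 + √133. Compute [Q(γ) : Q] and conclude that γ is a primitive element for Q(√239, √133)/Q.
[Q(γ) : Q] = 4 (equivalently, Q(γ) = Q(√239, √133))

Obviously Q(γ) ⊆ Q(√239, √133), and [Q(√239, √133):Q] = 4 (since 239, 133 are distinct squarefree integers > 1 with 31787 not a perfect square). To show equality we compute the minimal polynomial of γ. From γ = √239 + √133: γ^2 = 239 + 2√(31787) + 133 = 372 + 2√(31787), so γ^2 - 372 = 2√(31787); squaring, (γ^2 - 372)^2 = 4·31787, i.e. γ^4 - 744γ^2 + 138384 - 127148 = 0, i.e. γ^4 - 744γ^2 + 11236 = 0. So γ is a root of x^4 - 744x^2 + 11236. This polynomial is irreducible over Q: it has no rational root (each ±√239 ± √133 is irrational), and any factorization into two quadratics over Q would force √(31787) ∈ Q (pairing opposite roots) or √239, √133 ∈ Q (other pairings), all impossible. Hence [Q(γ):Q] = 4 = [Q(√239, √133):Q], so Q(γ) = Q(√239, √133).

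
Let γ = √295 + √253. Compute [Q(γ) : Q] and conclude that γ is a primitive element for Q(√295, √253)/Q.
[Q(γ) : Q] = 4 (equivalently, Q(γ) = Q(√295, √253))

Obviously Q(γ) ⊆ Q(√295, √253), and [Q(√295, √253):Q] = 4 (since 295, 253 are distinct squarefree integers > 1 with 74635 not a perfect square). To show equality we compute the minimal polynomial of γ. From γ = √295 + √253: γ^2 = 295 + 2√(74635) + 253 = 548 + 2√(74635), so γ^2 - 548 = 2√(74635); squaring, (γ^2 - 548)^2 = 4·74635, i.e. γ^4 - 1096γ^2 + 300304 - 298540 = 0, i.e. γ^4 - 1096γ^2 + 1764 = 0. So γ is a root of x^4 - 1096x^2 + 1764. This polynomial is irreducible over Q: it has no rational root (each ±√295 ± √253 is irrational), and any factorization into two quadratics over Q would force √(74635) ∈ Q (pairing opposite roots) or √295, √253 ∈ Q (other pairings), all impossible. Hence [Q(γ):Q] = 4 = [Q(√295, √253):Q], so Q(γ) = Q(√295, √253).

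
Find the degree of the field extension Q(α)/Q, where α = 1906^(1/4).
[Q(α):Q] = 4

α is a root of x^4 - 1906. By Eisenstein's criterion at the prime p = 2 (which divides the constant term 1906 but p^2 = 4 does not, since 1906 is squarefree), x^4 - 1906 is irreducible over Q. Hence [Q(α):Q] = 4.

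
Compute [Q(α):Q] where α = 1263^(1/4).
[Q(α):Q] = 4

α is a root of x^4 - 1263. By Eisenstein's criterion at the prime p = 3 (which divides the constant term 1263 but p^2 = 9 does not, since 1263 is squarefree), x^4 - 1263 is irreducible over Q. Hence [Q(α):Q] = 4.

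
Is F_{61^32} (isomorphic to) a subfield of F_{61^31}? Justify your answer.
No: F_{61^32} is not a subfield of F_{61^31}

F_{p^m} embeds in F_{p^n} iff m | n. Here 32 ∤ 31 (since 31 = 0·32 + 31 with remainder 31 ≠ 0), so F_{61^32} is not a subfield of F_{61^31}. Equivalently: if it were, the tower law would give 32 = [F_{61^32}:F_61] dividing [F_{61^31}:F_61] = 31, contradiction.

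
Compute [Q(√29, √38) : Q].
[Q(√29, √38) : Q] = 4

[Q(√29):Q] = 2 (min poly x^2 - 29, irreducible since 29 is squarefree > 1). For the top step, suppose √38 ∈ Q(√29), say √38 = c + d√29 with c, d ∈ Q. Squaring: 38 = c^2 + 29d^2 + 2cd√29. Since √29 ∉ Q this forces 2cd = 0. If d = 0 then √38 = c ∈ Q, contradicting 38 squarefree > 1. If c = 0 then 38 = 29d^2, so 29·38 = (29d)^2 is a perfect square in Q — but 29·38 = 1102 is not a perfect square (since 29 and 38 are distinct squarefree integers). Contradiction. Hence √38 ∉ Q(√29), so x^2 - 38 stays irreducible over Q(√29) and [Q(√29, √38) : Q(√29)] = 2. By the tower law, [Q(√29, √38) : Q] = 2 · 2 = 4.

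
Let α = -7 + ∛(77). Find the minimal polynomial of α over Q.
m_α(x) = x^3 + 21x^2 + 147x + 266

Set β = α + 7 = ∛(77), so β^3 = 77. Then (α + 7)^3 - 77 = 0, i.e. α is a root of g(x) = (x + 7)^3 - 77 = x^3 + 21x^2 + 147x + 266. Since g(x) = h(x + 7) where h(x) = x^3 - 77, and h is irreducible over Q (because 77 is not a perfect cube, so h has no rational root, and a monic cubic with no rational root is irreducible), g is also irreducible (irreducibility is preserved under the substitution x → x + 7). Hence m_α(x) = x^3 + 21x^2 + 147x + 266.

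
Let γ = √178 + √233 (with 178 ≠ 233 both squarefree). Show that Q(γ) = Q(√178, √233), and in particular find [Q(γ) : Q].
[Q(γ) : Q] = 4 (equivalently, Q(γ) = Q(√178, √233))

Obviously Q(γ) ⊆ Q(√178, √233), and [Q(√178, √233):Q] = 4 (since 178, 233 are distinct squarefree integers > 1 with 41474 not a perfect square). To show equality we compute the minimal polynomial of γ. From γ = √178 + √233: γ^2 = 178 + 2√(41474) + 233 = 411 + 2√(41474), so γ^2 - 411 = 2√(41474); squaring, (γ^2 - 411)^2 = 4·41474, i.e. γ^4 - 822γ^2 + 168921 - 165896 = 0, i.e. γ^4 - 822γ^2 + 3025 = 0. So γ is a root of x^4 - 822x^2 + 3025. This polynomial is irreducible over Q: it has no rational root (each ±√178 ± √233 is irrational), and any factorization into two quadratics over Q would force √(41474) ∈ Q (pairing opposite roots) or √178, √233 ∈ Q (other pairings), all impossible. Hence [Q(γ):Q] = 4 = [Q(√178, √233):Q], so Q(γ) = Q(√178, √233).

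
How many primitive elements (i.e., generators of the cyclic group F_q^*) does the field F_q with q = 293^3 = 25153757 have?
There are φ(25153756) = 12404448 primitive elements

F_q^* is cyclic of order q - 1 = 25153756. A cyclic group of order m has exactly φ(m) generators. Here m = 25153756 = 2^2 · 73 · 86143, so the number of primitive elements is φ(25153756) = 12404448.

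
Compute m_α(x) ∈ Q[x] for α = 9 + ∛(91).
m_α(x) = x^3 - 27x^2 + 243x - 820

Set β = α - 9 = ∛(91), so β^3 = 91. Then (α - 9)^3 - 91 = 0, i.e. α is a root of g(x) = (x - 9)^3 - 91 = x^3 - 27x^2 + 243x - 820. Since g(x) = h(x - 9) where h(x) = x^3 - 91, and h is irreducible over Q (because 91 is not a perfect cube, so h has no rational root, and a monic cubic with no rational root is irreducible), g is also irreducible (irreducibility is preserved under the substitution x → x - 9). Hence m_α(x) = x^3 - 27x^2 + 243x - 820.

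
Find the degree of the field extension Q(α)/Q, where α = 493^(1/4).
[Q(α):Q] = 4

α is a root of x^4 - 493. By Eisenstein's criterion at the prime p = 17 (which divides the constant term 493 but p^2 = 289 does not, since 493 is squarefree), x^4 - 493 is irreducible over Q. Hence [Q(α):Q] = 4.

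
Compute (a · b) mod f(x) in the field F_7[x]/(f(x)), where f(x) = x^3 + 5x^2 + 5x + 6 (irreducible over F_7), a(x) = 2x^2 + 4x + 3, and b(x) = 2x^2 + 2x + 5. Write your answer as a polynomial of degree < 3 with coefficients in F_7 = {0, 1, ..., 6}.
a · b ≡ 2x^2 (mod f(x))

Multiply in F_7[x]: a(x)·b(x) = (2x^2 + 4x + 3)·(2x^2 + 2x + 5) = 4x^4 + 5x^3 + 3x^2 + 5x + 1. This has degree ≥ 3, so divide by f(x) over F_7: 4x^4 + 5x^3 + 3x^2 + 5x + 1 = (4x + 6)·(x^3 + 5x^2 + 5x + 6) + (2x^2). Hence a·b ≡ 2x^2 (mod f). (F_7[x]/(f) is a field with 7^3 = 343 elements since f is irreducible of degree 3.)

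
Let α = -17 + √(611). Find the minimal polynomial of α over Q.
m_α(x) = x^2 + 34x - 322

From α + 17 = √(611), squaring gives (α + 17)^2 = 611, i.e. α^2 + 34α + 289 = 611, so α^2 + 34α - 322 = 0. The discriminant of x^2 + 34x - 322 is (34)^2 - 4·(-322) = 1156 + 1288 = 2444, and 4·(611) is not a perfect square in Q since 611 is squarefree and ≠ 1. Hence x^2 + 34x - 322 is irreducible over Q and is the minimal polynomial of α.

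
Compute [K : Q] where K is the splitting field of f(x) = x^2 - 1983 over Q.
[K : Q] = 2

f(x) = x^2 - 1983 factors as (x - √1983)(x + √1983). The splitting field is K = Q(√1983). Since 1983 is squarefree and > 1, it is not a perfect square, so x^2 - 1983 is irreducible over Q and [Q(√1983) : Q] = 2. Hence [K : Q] = 2.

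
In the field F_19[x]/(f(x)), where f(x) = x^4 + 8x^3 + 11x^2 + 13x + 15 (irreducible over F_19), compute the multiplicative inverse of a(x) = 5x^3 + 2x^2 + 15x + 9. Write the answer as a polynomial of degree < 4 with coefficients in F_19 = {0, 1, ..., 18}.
a(x)^(-1) ≡ 15x^3 + 9x^2 + 8x + 2 (mod f(x))

Since f is irreducible over F_19, F_19[x]/(f) is a field and a(x) ≠ 0 has an inverse. Apply the extended Euclidean algorithm to f(x) and a(x) in F_19[x]: f(x) = (4x)·a(x) + (8x^2 + 15x + 15);  a(x) = (3x + 16)·(8x^2 + 15x + 15) + (15x + 16);  (8x^2 + 15x + 15) = (17x + 12)·(15x + 16) + (13). The last nonzero remainder is the constant 13 = gcd(f, a) in F_19. Back-substituting through the division chain expresses 13 = s(x)·a(x) + t(x)·f(x) with s(x) ≡ 5x^3 + 3x^2 + 9x + 7 (mod f), so (5x^3 + 3x^2 + 9x + 7)·a(x) ≡ 13 (mod f). Multiplying by 13^(-1) ≡ 3 in F_19 gives a(x)^(-1) ≡ 3·(5x^3 + 3x^2 + 9x + 7) ≡ 15x^3 + 9x^2 + 8x + 2 (mod f). Check: (5x^3 + 2x^2 + 15x + 9)·(15x^3 + 9x^2 + 8x + 2) = 18x^6 + 18x^5 + 17x^4 + 11x^3 + 15x^2 + 7x + 18 ≡ 1 (mod x^4 + 8x^3 + 11x^2 + 13x + 15).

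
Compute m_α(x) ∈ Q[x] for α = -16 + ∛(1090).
m_α(x) = x^3 + 48x^2 + 768x + 3006

Set β = α + 16 = ∛(1090), so β^3 = 1090. Then (α + 16)^3 - 1090 = 0, i.e. α is a root of g(x) = (x + 16)^3 - 1090 = x^3 + 48x^2 + 768x + 3006. Since g(x) = h(x + 16) where h(x) = x^3 - 1090, and h is irreducible over Q (because 1090 is not a perfect cube, so h has no rational root, and a monic cubic with no rational root is irreducible), g is also irreducible (irreducibility is preserved under the substitution x → x + 16). Hence m_α(x) = x^3 + 48x^2 + 768x + 3006.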